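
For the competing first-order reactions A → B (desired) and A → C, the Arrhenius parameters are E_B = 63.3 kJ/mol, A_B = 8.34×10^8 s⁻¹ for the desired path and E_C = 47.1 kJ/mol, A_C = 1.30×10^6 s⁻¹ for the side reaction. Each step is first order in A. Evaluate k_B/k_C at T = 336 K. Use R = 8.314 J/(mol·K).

Since both paths have the same order in A, the concentration cancels and S_{B/C} = k_B/k_C = (A_B/A_C)·exp[(E_C−E_B)/(RT)].
(E_C−E_B)/(RT) = (47.1−63.3)×10³/(8.314×336) = -16200/2794 = -5.799.
k_B/k_C = (8.34×10^8/1.30×10^6)·exp(-5.799) = 641.5 × 0.003030 = 1.94.
Since E_B > E_C, raising the temperature improves selectivity toward B.

1.94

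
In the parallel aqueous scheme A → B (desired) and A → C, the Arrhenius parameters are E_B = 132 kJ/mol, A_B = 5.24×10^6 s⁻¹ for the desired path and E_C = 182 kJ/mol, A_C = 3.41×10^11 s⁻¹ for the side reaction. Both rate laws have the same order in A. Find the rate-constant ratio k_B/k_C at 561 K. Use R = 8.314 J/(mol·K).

0.695

k_B/k_C = (A_B/A_C)·exp[−(E_B−E_C)/(RT)] = (A_B/A_C)·exp[(E_C−E_B)/(RT)].
(E_C−E_B)/(RT) = (182−132)×10³/(8.314×561) = 50000/4664 = 10.72.
k_B/k_C = (5.24×10^6/3.41×10^11)·exp(10.72) = 1.537×10^-5 × 45255 = 0.695.
Since E_B < E_C, lowering the temperature improves selectivity toward B.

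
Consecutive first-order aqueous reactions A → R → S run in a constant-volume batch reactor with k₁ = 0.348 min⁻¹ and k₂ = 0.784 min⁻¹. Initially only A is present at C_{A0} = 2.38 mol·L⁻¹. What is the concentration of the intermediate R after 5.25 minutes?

The intermediate concentration in a first-order A→B→C sequence is C_R = k₁C_{A0}(e^(−k₁t) − e^(−k₂t))/(k₂−k₁).
e^(−k₁t) = e^(−0.348×5.25) = e^(−1.827) = 0.1609; e^(−k₂t) = e^(−4.116) = 0.01631.
C_R = 0.348×2.38/(0.784−0.348) × (0.1609−0.01631) = 1.900×0.1446 = 0.2747 mol·L⁻¹.

0.275 mol·L⁻¹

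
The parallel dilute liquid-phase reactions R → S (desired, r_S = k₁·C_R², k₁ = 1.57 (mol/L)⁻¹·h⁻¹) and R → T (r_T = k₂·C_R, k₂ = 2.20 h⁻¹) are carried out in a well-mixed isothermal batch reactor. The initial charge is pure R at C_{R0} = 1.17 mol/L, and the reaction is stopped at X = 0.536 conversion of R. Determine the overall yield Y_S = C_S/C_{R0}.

C_R = C_{R0}(1−X) = 0.5429 mol/L.
Along a PFR/batch, dC_T/dC_R = −r_T/(r_S+r_T) = −k₂/(k₂+k₁·C_R).
Integrating from C_{R0} to C_R: C_T = (2.20/1.57)·ln[(2.20+1.57·1.17)/(2.20+1.57·0.543)] = 1.401·ln(4.037/3.052) = 0.3918 mol/L.
Then C_S = (C_{R0}−C_R) − C_T = 0.6271 − 0.3918 = 0.2354 mol/L.
Y_S = C_S/C_{R0} = 0.2354/1.17 = 0.201.

0.201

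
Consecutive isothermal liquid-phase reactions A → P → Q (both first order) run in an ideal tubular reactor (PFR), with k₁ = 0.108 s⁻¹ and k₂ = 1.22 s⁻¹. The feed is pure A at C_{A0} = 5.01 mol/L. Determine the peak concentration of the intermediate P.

0.350 mol/L

At the optimum, C_{P,max}/C_{A0} = (k₁/k₂)^[k₂/(k₂−k₁)].
= (0.108/1.22)^(1.22/(1.22−0.108)) = (0.08852)^(1.097) = 0.06995.
C_{P,max} = 0.06995×5.01 = 0.350 mol/L.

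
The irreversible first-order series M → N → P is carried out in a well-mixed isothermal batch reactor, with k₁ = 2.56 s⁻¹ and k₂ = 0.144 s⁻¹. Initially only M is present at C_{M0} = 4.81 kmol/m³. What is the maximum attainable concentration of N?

For a first-order series the maximum intermediate yield is C_{N,max}/C_{M0} = (k₁/k₂)^[k₂/(k₂−k₁)].
= (2.56/0.144)^(0.144/(0.144−2.56)) = (17.78)^(-0.05960) = 0.8424.
C_{N,max} = 0.8424×4.81 = 4.05 kmol/m³.

4.05 kmol/m³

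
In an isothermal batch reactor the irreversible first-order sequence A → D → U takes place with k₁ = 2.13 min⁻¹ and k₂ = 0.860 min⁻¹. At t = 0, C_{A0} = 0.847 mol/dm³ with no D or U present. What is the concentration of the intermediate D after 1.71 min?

0.289 mol/dm³

Solving the coupled first-order balances gives C_D(t) = [k₁/(k₂−k₁)]·C_{A0}·(e^(−k₁t) − e^(−k₂t)).
e^(−k₁t) = e^(−2.13×1.71) = e^(−3.642) = 0.02619; e^(−k₂t) = e^(−1.471) = 0.2298.
C_D = 2.13×0.847/(0.860−2.13) × (0.02619−0.2298) = (-1.421)×(-0.2036) = 0.2892 mol/dm³.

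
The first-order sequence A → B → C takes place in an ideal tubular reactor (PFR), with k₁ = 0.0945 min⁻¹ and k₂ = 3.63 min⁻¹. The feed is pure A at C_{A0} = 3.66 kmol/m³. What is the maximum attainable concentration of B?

Evaluating C_B at τ_opt = ln(k₂/k₁)/(k₂−k₁) gives C_{B,max}/C_{A0} = (k₁/k₂)^[k₂/(k₂−k₁)].
= (0.0945/3.63)^(3.63/(3.63−0.0945)) = (0.02603)^(1.027) = 0.02361.
C_{B,max} = 0.02361×3.66 = 0.0864 kmol/m³.

0.0864 kmol/m³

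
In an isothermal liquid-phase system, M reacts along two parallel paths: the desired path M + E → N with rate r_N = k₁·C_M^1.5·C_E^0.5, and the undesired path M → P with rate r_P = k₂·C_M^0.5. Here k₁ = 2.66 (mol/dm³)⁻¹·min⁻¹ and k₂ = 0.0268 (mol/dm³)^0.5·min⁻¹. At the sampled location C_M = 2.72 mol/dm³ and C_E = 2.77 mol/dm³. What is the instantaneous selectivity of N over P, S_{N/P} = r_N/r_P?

S_{N/P} = r_N/r_P = (k₁·C_M^1.5·C_E^0.5)/(k₂·C_M^0.5) = (k₁/k₂)·C_M·C_E^0.5.
= (2.66×2.720^1.5×2.770^0.5) / (0.0268×2.720^0.5) = 19.86/0.04420 = 449.
Since the desired path is higher order in M, keeping C_M high (PFR or concentrated feed) favours N.

449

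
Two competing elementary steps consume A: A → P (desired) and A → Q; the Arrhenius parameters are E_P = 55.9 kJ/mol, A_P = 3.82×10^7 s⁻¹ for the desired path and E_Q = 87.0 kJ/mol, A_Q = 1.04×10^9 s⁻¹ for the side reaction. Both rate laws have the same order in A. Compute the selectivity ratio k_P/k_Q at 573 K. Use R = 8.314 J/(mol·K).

k_P/k_Q = (A_P/A_Q)·exp[−(E_P−E_Q)/(RT)] = (A_P/A_Q)·exp[(E_Q−E_P)/(RT)].
(E_Q−E_P)/(RT) = (87.0−55.9)×10³/(8.314×573) = 31100/4764 = 6.528.
k_P/k_Q = (3.82×10^7/1.04×10^9)·exp(6.528) = 0.03673 × 684.2 = 25.1.

25.1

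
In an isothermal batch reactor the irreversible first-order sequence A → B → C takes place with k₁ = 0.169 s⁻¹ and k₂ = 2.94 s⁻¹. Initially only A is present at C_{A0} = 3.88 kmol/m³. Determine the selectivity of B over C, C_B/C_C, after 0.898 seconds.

Solving the coupled first-order balances gives C_B(t) = [k₁/(k₂−k₁)]·C_{A0}·(e^(−k₁t) − e^(−k₂t)).
e^(−k₁t) = e^(−0.169×0.898) = e^(−0.1518) = 0.8592; e^(−k₂t) = e^(−2.640) = 0.07135.
C_B = 0.169×3.88/(2.94−0.169) × (0.8592−0.07135) = 0.2366×0.7878 = 0.1864 kmol/m³.
C_A = C_{A0}e^(−k₁t) = 3.334 kmol/m³, so C_C = C_{A0}−C_A−C_B = 0.3599 kmol/m³; C_B/C_C = 0.518.

0.518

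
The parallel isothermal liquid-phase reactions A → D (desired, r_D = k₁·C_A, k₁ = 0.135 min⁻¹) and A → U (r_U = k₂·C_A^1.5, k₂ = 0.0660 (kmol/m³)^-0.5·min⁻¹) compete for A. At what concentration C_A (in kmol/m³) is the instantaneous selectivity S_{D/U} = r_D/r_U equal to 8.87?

0.0532 kmol/m³

S_{D/U} = (k₁/k₂)·C_A^-0.5 ⇒ C_A = (S·k₂/k₁)^(-2).
= (8.87×0.0660/0.135)^(-2) = (4.336)^(-2) = 0.0532 kmol/m³.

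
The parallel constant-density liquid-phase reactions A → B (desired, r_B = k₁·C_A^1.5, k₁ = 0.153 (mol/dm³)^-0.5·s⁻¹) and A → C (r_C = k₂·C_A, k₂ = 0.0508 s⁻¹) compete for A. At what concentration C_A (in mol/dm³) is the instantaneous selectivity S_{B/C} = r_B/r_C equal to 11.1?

S_{B/C} = (k₁/k₂)·C_A^0.5 ⇒ C_A = (S·k₂/k₁)^(2).
= (11.1×0.0508/0.153)^(2) = (3.685)^(2) = 13.6 mol/dm³.

13.6 mol/dm³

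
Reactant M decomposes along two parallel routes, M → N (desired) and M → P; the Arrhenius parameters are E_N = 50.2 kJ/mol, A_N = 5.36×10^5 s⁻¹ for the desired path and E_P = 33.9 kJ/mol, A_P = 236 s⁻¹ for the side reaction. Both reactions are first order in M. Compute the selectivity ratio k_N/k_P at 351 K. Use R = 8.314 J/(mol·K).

8.52

With equal orders, S_{N/P} = k_N/k_P = (A_N/A_P)·exp[(E_P−E_N)/(RT)].
(E_P−E_N)/(RT) = (33.9−50.2)×10³/(8.314×351) = -16300/2918 = -5.586.
k_N/k_P = (5.36×10^5/236)·exp(-5.586) = 2271 × 0.003751 = 8.52.
Since E_N > E_P, raising the temperature improves selectivity toward N.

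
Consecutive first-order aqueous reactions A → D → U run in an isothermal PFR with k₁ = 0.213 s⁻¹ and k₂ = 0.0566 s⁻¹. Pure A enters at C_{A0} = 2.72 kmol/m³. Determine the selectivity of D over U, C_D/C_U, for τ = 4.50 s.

Solving the coupled first-order balances gives C_D(τ) = [k₁/(k₂−k₁)]·C_{A0}·(e^(−k₁τ) − e^(−k₂τ)).
e^(−k₁τ) = e^(−0.213×4.50) = e^(−0.9585) = 0.3835; e^(−k₂τ) = e^(−0.2547) = 0.7751.
C_D = 0.213×2.72/(0.0566−0.213) × (0.3835−0.7751) = (-3.704)×(-0.3917) = 1.451 kmol/m³.
C_A = C_{A0}e^(−k₁τ) = 1.043 kmol/m³, so C_U = C_{A0}−C_A−C_D = 0.2260 kmol/m³; C_D/C_U = 6.42.

6.42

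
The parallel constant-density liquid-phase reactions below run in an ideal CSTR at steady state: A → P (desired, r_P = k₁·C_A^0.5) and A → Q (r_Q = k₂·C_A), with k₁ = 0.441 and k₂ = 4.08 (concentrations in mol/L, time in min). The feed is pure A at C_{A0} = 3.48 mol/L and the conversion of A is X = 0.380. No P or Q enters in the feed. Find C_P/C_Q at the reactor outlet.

0.0736

Exit C_A = C_{A0}(1−X) = 3.48×0.620 = 2.158 mol/L.
Rates in a CSTR are evaluated at the outlet concentration: r_P = 0.441×2.158^0.5 = 0.6478, r_Q = 4.08×2.158 = 8.803.
Overall selectivity = C_P/C_Q = r_Pτ/(r_Qτ) = r_P/r_Q = 0.0736.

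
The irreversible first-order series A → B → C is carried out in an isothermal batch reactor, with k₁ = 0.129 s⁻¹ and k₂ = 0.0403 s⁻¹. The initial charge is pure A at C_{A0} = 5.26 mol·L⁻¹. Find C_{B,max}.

3.10 mol·L⁻¹

At the optimum, C_{B,max}/C_{A0} = (k₁/k₂)^[k₂/(k₂−k₁)].
= (0.129/0.0403)^(0.0403/(0.0403−0.129)) = (3.201)^(-0.4543) = 0.5894.
C_{B,max} = 0.5894×5.26 = 3.10 mol·L⁻¹.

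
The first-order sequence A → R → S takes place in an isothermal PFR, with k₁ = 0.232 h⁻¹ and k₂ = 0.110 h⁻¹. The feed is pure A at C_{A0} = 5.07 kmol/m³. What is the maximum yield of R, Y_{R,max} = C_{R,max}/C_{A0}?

At the optimum, C_{R,max}/C_{A0} = (k₁/k₂)^[k₂/(k₂−k₁)].
= (0.232/0.110)^(0.110/(0.110−0.232)) = (2.109)^(-0.9016) = 0.5102.

0.510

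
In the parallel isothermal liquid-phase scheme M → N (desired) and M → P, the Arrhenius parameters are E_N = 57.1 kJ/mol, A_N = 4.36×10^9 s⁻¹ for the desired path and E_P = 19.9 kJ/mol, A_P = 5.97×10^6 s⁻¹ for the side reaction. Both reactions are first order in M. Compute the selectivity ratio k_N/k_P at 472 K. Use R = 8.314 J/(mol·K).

Since both paths have the same order in M, the concentration cancels and S_{N/P} = k_N/k_P = (A_N/A_P)·exp[(E_P−E_N)/(RT)].
(E_P−E_N)/(RT) = (19.9−57.1)×10³/(8.314×472) = -37200/3924 = -9.480.
k_N/k_P = (4.36×10^9/5.97×10^6)·exp(-9.480) = 730.3 × 7.639×10^-5 = 0.0558.

0.0558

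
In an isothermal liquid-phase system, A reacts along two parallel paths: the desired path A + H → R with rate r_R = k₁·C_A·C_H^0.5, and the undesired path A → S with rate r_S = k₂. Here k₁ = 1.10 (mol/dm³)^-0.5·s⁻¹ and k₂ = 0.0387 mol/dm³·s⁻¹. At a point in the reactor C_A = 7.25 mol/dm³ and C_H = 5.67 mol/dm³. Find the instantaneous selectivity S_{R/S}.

S_{R/S} = r_R/r_S = (k₁·C_A·C_H^0.5)/(k₂) = (k₁/k₂)·C_A·C_H^0.5.
= (1.10×7.250×5.670^0.5) / (0.0387) = 18.99/0.03870 = 491.
Since the desired path is higher order in A, keeping C_A high (PFR or concentrated feed) favours R.

491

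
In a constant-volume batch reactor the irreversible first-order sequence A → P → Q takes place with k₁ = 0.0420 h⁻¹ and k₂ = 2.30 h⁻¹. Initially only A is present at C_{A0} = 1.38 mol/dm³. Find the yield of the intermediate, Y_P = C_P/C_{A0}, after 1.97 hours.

0.0169

The intermediate concentration in a first-order A→B→C sequence is C_P = k₁C_{A0}(e^(−k₁t) − e^(−k₂t))/(k₂−k₁).
e^(−k₁t) = e^(−0.0420×1.97) = e^(−0.08274) = 0.9206; e^(−k₂t) = e^(−4.531) = 0.01077.
C_P = 0.0420×1.38/(2.30−0.0420) × (0.9206−0.01077) = 0.02567×0.9098 = 0.02335 mol/dm³.
Y_P = C_P/C_{A0} = 0.02335/1.38 = 0.0169.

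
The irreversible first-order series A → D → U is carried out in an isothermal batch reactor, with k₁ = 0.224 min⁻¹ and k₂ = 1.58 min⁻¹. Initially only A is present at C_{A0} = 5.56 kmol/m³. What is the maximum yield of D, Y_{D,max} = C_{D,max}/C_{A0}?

At the optimum, C_{D,max}/C_{A0} = (k₁/k₂)^[k₂/(k₂−k₁)].
= (0.224/1.58)^(1.58/(1.58−0.224)) = (0.1418)^(1.165) = 0.1027.

0.103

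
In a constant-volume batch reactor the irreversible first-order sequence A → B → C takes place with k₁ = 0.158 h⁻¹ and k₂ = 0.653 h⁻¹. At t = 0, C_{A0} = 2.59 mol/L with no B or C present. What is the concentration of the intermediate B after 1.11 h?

0.293 mol/L

Solving the coupled first-order balances gives C_B(t) = [k₁/(k₂−k₁)]·C_{A0}·(e^(−k₁t) − e^(−k₂t)).
e^(−k₁t) = e^(−0.158×1.11) = e^(−0.1754) = 0.8391; e^(−k₂t) = e^(−0.7248) = 0.4844.
C_B = 0.158×2.59/(0.653−0.158) × (0.8391−0.4844) = 0.8267×0.3547 = 0.2933 mol/L.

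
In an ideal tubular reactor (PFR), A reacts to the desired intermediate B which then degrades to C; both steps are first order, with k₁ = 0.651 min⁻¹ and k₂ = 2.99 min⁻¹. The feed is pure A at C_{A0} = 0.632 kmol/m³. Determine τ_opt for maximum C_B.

0.652 min

Setting dC_B/dτ = 0 gives τ_opt = ln(k₂/k₁)/(k₂−k₁).
= ln(2.99/0.651)/(2.99−0.651) = ln(4.593)/2.339 = 1.525/2.339 = 0.652 min.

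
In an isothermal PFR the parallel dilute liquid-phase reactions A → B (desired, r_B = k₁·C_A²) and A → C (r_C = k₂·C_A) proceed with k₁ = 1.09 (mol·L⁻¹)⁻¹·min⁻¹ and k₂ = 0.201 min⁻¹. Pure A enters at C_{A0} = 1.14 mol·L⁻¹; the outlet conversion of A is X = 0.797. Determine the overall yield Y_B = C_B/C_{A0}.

0.610

C_A = C_{A0}(1−X) = 0.2314 mol·L⁻¹.
Along a PFR/batch, dC_C/dC_A = −r_C/(r_B+r_C) = −k₂/(k₂+k₁·C_A).
Integrating from C_{A0} to C_A: C_C = (0.201/1.09)·ln[(0.201+1.09·1.14)/(0.201+1.09·0.231)] = 0.1844·ln(1.444/0.4532) = 0.2136 mol·L⁻¹.
Then C_B = (C_{A0}−C_A) − C_C = 0.9086 − 0.2136 = 0.6950 mol·L⁻¹.
Y_B = C_B/C_{A0} = 0.6950/1.14 = 0.610.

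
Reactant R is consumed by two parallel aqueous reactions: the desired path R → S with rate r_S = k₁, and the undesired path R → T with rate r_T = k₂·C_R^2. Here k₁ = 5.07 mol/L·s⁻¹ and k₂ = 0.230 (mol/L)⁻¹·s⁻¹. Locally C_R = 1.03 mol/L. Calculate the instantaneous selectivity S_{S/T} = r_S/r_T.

20.8

S_{S/T} = r_S/r_T = (k₁)/(k₂·C_R^2) = (k₁/k₂)·C_R^-2.
= (5.07) / (0.230×1.030^2) = 5.070/0.2440 = 20.8.
The undesired path is higher order in R, so low C_R (CSTR or dilute feed) favours S.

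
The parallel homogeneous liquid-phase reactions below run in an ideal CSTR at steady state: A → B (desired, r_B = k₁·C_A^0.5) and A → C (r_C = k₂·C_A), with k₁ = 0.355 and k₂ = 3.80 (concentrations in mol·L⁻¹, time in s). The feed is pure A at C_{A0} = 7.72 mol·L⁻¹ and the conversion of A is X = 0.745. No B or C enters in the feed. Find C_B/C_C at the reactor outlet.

0.0666

Exit C_A = C_{A0}(1−X) = 7.72×0.255 = 1.969 mol·L⁻¹.
A CSTR operates uniformly at the exit composition, giving r_B = 0.4981 and r_C = 7.481 (each k·C_A^n at C_A = 1.969).
Overall selectivity = C_B/C_C = r_Bτ/(r_Cτ) = r_B/r_C = 0.0666.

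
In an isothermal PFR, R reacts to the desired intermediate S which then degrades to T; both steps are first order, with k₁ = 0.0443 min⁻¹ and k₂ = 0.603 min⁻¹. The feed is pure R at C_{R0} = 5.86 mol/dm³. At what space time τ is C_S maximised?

Setting dC_S/dτ = 0 gives τ_opt = ln(k₂/k₁)/(k₂−k₁).
= ln(0.603/0.0443)/(0.603−0.0443) = ln(13.61)/0.5587 = 2.611/0.5587 = 4.67 min.

4.67 min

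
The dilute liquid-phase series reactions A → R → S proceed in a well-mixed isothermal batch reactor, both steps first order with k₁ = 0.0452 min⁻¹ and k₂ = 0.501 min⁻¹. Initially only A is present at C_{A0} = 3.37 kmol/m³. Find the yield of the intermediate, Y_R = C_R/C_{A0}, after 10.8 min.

0.0604

Solving the coupled first-order balances gives C_R(t) = [k₁/(k₂−k₁)]·C_{A0}·(e^(−k₁t) − e^(−k₂t)).
e^(−k₁t) = e^(−0.0452×10.8) = e^(−0.4882) = 0.6138; e^(−k₂t) = e^(−5.411) = 0.004468.
C_R = 0.0452×3.37/(0.501−0.0452) × (0.6138−0.004468) = 0.3342×0.6093 = 0.2036 kmol/m³.
Y_R = C_R/C_{A0} = 0.2036/3.37 = 0.0604.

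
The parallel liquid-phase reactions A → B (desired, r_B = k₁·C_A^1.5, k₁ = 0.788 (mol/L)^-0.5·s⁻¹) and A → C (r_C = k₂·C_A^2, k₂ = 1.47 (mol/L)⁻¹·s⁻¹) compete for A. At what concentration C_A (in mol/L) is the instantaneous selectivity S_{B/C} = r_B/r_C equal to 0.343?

2.44 mol/L

S_{B/C} = (k₁/k₂)·C_A^-0.5 ⇒ C_A = (S·k₂/k₁)^(-2).
= (0.343×1.47/0.788)^(-2) = (0.6399)^(-2) = 2.44 mol/L.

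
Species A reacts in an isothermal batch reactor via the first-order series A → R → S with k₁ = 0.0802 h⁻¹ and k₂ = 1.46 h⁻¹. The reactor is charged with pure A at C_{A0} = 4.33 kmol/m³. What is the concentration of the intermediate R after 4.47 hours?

Solving the coupled first-order balances gives C_R(t) = [k₁/(k₂−k₁)]·C_{A0}·(e^(−k₁t) − e^(−k₂t)).
e^(−k₁t) = e^(−0.0802×4.47) = e^(−0.3585) = 0.6987; e^(−k₂t) = e^(−6.526) = 0.001465.
C_R = 0.0802×4.33/(1.46−0.0802) × (0.6987−0.001465) = 0.2517×0.6973 = 0.1755 kmol/m³.

0.175 kmol/m³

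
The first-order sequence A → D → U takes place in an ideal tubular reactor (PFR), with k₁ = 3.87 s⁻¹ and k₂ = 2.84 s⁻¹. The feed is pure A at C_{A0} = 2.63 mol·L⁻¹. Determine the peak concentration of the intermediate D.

For a first-order series the maximum intermediate yield is C_{D,max}/C_{A0} = (k₁/k₂)^[k₂/(k₂−k₁)].
= (3.87/2.84)^(2.84/(2.84−3.87)) = (1.363)^(-2.757) = 0.4260.
C_{D,max} = 0.4260×2.63 = 1.12 mol·L⁻¹.

1.12 mol·L⁻¹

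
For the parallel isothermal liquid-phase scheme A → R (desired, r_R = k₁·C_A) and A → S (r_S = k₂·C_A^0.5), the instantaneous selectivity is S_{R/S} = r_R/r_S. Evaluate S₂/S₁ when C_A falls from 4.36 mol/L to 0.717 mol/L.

0.406

S_{R/S} = (k₁/k₂)·C_A^0.5, so S₂/S₁ = (C_{A,2}/C_{A,1})^0.5.
= (0.717/4.36)^0.5 = (0.1644)^0.5 = 0.406.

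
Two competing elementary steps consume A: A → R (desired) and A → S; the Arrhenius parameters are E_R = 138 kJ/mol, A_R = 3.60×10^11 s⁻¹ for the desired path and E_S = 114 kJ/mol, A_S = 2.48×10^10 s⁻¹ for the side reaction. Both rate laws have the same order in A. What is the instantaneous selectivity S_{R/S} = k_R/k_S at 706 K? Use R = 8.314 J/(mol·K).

0.243

k_R/k_S = (A_R/A_S)·exp[−(E_R−E_S)/(RT)] = (A_R/A_S)·exp[(E_S−E_R)/(RT)].
(E_S−E_R)/(RT) = (114−138)×10³/(8.314×706) = -24000/5870 = -4.089.
k_R/k_S = (3.60×10^11/2.48×10^10)·exp(-4.089) = 14.52 × 0.01676 = 0.243.
Since E_R > E_S, raising the temperature improves selectivity toward R.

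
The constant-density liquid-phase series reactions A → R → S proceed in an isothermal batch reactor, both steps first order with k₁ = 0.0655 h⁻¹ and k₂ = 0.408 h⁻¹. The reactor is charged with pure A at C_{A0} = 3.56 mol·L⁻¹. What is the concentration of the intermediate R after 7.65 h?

For first-order series with pure A initially, C_R(t) = k₁C_{A0}/(k₂−k₁)·(e^(−k₁t) − e^(−k₂t)).
e^(−k₁t) = e^(−0.0655×7.65) = e^(−0.5011) = 0.6059; e^(−k₂t) = e^(−3.121) = 0.04410.
C_R = 0.0655×3.56/(0.408−0.0655) × (0.6059−0.04410) = 0.6808×0.5618 = 0.3825 mol·L⁻¹.

0.382 mol·L⁻¹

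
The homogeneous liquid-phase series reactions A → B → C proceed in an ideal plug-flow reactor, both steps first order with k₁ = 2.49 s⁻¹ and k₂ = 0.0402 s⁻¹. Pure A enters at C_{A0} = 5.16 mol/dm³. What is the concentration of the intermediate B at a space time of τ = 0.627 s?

Solving the coupled first-order balances gives C_B(τ) = [k₁/(k₂−k₁)]·C_{A0}·(e^(−k₁τ) − e^(−k₂τ)).
e^(−k₁τ) = e^(−2.49×0.627) = e^(−1.561) = 0.2099; e^(−k₂τ) = e^(−0.02521) = 0.9751.
C_B = 2.49×5.16/(0.0402−2.49) × (0.2099−0.9751) = (-5.245)×(-0.7652) = 4.013 mol/dm³.

4.01 mol/dm³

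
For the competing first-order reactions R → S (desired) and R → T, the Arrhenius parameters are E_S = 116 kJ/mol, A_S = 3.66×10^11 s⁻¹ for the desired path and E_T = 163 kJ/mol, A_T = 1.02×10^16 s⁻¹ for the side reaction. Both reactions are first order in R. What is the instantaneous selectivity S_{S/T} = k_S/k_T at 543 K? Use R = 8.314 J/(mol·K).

k_S/k_T = (A_S/A_T)·exp[−(E_S−E_T)/(RT)] = (A_S/A_T)·exp[(E_T−E_S)/(RT)].
(E_T−E_S)/(RT) = (163−116)×10³/(8.314×543) = 47000/4515 = 10.41.
k_S/k_T = (3.66×10^11/1.02×10^16)·exp(10.41) = 3.588×10^-5 × 33220 = 1.19.

1.19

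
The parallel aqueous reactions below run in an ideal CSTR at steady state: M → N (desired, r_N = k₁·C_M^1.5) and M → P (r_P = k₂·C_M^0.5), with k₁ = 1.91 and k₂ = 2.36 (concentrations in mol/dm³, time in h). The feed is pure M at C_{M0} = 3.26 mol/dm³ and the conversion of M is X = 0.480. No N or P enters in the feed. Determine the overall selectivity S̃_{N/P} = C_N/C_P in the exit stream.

Exit C_M = C_{M0}(1−X) = 3.26×0.520 = 1.695 mol/dm³.
Rates in a CSTR are evaluated at the outlet concentration: r_N = 1.91×1.695^1.5 = 4.216, r_P = 2.36×1.695^0.5 = 3.073.
Overall selectivity = C_N/C_P = r_Nτ/(r_Pτ) = r_N/r_P = 1.37.

1.37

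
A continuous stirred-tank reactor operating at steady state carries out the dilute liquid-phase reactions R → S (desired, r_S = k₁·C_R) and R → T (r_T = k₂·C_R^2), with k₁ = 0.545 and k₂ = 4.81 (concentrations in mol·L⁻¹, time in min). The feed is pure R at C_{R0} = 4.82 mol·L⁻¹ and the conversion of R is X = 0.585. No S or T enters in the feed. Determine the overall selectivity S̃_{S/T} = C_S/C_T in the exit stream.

0.0566

Exit C_R = C_{R0}(1−X) = 4.82×0.415 = 2.000 mol·L⁻¹.
Rates in a CSTR are evaluated at the outlet concentration: r_S = 0.545×2.000 = 1.090, r_T = 4.81×2.000^2 = 19.25.
Overall selectivity = C_S/C_T = r_Sτ/(r_Tτ) = r_S/r_T = 0.0566.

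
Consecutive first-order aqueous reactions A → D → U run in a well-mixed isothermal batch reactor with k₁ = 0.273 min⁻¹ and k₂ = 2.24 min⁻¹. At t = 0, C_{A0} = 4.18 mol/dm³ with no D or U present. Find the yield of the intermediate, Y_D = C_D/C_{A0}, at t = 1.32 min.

The intermediate concentration in a first-order A→B→C sequence is C_D = k₁C_{A0}(e^(−k₁t) − e^(−k₂t))/(k₂−k₁).
e^(−k₁t) = e^(−0.273×1.32) = e^(−0.3604) = 0.6974; e^(−k₂t) = e^(−2.957) = 0.05199.
C_D = 0.273×4.18/(2.24−0.273) × (0.6974−0.05199) = 0.5801×0.6454 = 0.3744 mol/dm³.
Y_D = C_D/C_{A0} = 0.3744/4.18 = 0.0896.

0.0896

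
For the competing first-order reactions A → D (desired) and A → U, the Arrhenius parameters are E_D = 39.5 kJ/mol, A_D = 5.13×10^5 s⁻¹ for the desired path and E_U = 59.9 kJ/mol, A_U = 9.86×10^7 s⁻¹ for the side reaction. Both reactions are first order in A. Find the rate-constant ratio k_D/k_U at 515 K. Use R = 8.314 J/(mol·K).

With equal orders, S_{D/U} = k_D/k_U = (A_D/A_U)·exp[(E_U−E_D)/(RT)].
(E_U−E_D)/(RT) = (59.9−39.5)×10³/(8.314×515) = 20400/4282 = 4.764.
k_D/k_U = (5.13×10^5/9.86×10^7)·exp(4.764) = 0.005203 × 117.3 = 0.610.

0.610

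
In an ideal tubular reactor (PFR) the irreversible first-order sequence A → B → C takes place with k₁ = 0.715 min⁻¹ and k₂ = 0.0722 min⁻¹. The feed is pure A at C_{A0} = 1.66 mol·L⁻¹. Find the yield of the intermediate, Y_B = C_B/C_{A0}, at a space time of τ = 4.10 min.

For first-order series with pure A initially, C_B(τ) = k₁C_{A0}/(k₂−k₁)·(e^(−k₁τ) − e^(−k₂τ)).
e^(−k₁τ) = e^(−0.715×4.10) = e^(−2.931) = 0.05332; e^(−k₂τ) = e^(−0.2960) = 0.7438.
C_B = 0.715×1.66/(0.0722−0.715) × (0.05332−0.7438) = (-1.846)×(-0.6905) = 1.275 mol·L⁻¹.
Y_B = C_B/C_{A0} = 1.275/1.66 = 0.768.

0.768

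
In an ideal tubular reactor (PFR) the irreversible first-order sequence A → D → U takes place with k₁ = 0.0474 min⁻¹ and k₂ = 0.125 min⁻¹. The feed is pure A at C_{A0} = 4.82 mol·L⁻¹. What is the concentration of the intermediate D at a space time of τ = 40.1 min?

0.420 mol·L⁻¹

Solving the coupled first-order balances gives C_D(τ) = [k₁/(k₂−k₁)]·C_{A0}·(e^(−k₁τ) − e^(−k₂τ)).
e^(−k₁τ) = e^(−0.0474×40.1) = e^(−1.901) = 0.1495; e^(−k₂τ) = e^(−5.013) = 0.006654.
C_D = 0.0474×4.82/(0.125−0.0474) × (0.1495−0.006654) = 2.944×0.1428 = 0.4204 mol·L⁻¹.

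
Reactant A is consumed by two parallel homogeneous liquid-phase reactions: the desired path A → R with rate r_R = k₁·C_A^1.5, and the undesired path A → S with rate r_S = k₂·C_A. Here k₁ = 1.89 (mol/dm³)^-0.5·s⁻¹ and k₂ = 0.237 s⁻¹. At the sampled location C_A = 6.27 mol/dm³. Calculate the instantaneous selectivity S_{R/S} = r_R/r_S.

20.0

S_{R/S} = r_R/r_S = (k₁·C_A^1.5)/(k₂·C_A) = (k₁/k₂)·C_A^0.5.
= (1.89×6.270^1.5) / (0.237×6.270) = 29.67/1.486 = 20.0.
Since the desired path is higher order in A, keeping C_A high (PFR or concentrated feed) favours R.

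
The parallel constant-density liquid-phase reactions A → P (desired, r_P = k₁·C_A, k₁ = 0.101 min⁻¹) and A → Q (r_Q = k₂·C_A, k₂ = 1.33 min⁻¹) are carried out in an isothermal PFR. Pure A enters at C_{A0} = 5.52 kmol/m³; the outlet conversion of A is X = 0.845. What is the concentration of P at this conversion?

C_A = C_{A0}(1−X) = 0.8556 kmol/m³.
Both paths are first order in A, so the instantaneous fraction to P is constant: dC_P/d(−C_A) = k₁/(k₁+k₂) = 0.07058.
C_P = 0.07058·(C_{A0}−C_A) = 0.07058×4.664 = 0.329 kmol/m³.

0.329 kmol/m³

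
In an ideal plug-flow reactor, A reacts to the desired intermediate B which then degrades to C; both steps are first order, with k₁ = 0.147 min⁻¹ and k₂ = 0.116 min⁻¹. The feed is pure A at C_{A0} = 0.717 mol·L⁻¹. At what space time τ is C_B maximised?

The intermediate peaks when r₁ = r₂, i.e. k₁e^(−k₁τ) = k₂e^(−k₂τ), giving τ_opt = ln(k₂/k₁)/(k₂−k₁).
= ln(0.116/0.147)/(0.116−0.147) = ln(0.7891)/-0.03100 = -0.2368/-0.03100 = 7.64 min.

7.64 min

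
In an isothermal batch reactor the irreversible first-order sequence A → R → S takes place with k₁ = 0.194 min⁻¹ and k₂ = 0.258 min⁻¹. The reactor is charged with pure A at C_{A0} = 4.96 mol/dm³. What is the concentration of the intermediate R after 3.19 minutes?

Solving the coupled first-order balances gives C_R(t) = [k₁/(k₂−k₁)]·C_{A0}·(e^(−k₁t) − e^(−k₂t)).
e^(−k₁t) = e^(−0.194×3.19) = e^(−0.6189) = 0.5386; e^(−k₂t) = e^(−0.8230) = 0.4391.
C_R = 0.194×4.96/(0.258−0.194) × (0.5386−0.4391) = 15.04×0.09945 = 1.495 mol/dm³.

1.50 mol/dm³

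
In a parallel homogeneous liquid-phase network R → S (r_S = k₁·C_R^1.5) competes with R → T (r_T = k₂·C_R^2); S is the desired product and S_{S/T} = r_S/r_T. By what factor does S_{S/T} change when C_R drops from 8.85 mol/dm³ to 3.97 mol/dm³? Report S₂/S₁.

1.49

S_{S/T} = (k₁/k₂)·C_R^-0.5, so S₂/S₁ = (C_{R,2}/C_{R,1})^-0.5.
= (3.97/8.85)^(-0.5) = (0.4486)^(-0.5) = 1.49.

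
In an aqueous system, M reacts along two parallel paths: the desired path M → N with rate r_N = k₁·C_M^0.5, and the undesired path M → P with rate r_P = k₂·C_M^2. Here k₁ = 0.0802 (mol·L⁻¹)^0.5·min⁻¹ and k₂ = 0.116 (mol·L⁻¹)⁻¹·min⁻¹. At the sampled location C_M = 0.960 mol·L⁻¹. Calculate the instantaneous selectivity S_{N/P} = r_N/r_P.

S_{N/P} = r_N/r_P = (k₁·C_M^0.5)/(k₂·C_M^2) = (k₁/k₂)·C_M^-1.5.
= (0.0802×0.9600^0.5) / (0.116×0.9600^2) = 0.07858/0.1069 = 0.735.
The undesired path is higher order in M, so low C_M (CSTR or dilute feed) favours N.

0.735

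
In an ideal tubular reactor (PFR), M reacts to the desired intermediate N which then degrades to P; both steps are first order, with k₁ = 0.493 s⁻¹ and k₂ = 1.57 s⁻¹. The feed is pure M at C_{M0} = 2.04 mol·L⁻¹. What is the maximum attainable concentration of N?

For a first-order series the maximum intermediate yield is C_{N,max}/C_{M0} = (k₁/k₂)^[k₂/(k₂−k₁)].
= (0.493/1.57)^(1.57/(1.57−0.493)) = (0.3140)^(1.458) = 0.1848.
C_{N,max} = 0.1848×2.04 = 0.377 mol·L⁻¹.

0.377 mol·L⁻¹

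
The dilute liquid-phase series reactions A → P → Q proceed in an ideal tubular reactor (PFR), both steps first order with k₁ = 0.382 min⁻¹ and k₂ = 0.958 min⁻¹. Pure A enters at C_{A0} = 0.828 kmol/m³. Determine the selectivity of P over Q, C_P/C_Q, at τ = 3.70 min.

For first-order series with pure A initially, C_P(τ) = k₁C_{A0}/(k₂−k₁)·(e^(−k₁τ) − e^(−k₂τ)).
e^(−k₁τ) = e^(−0.382×3.70) = e^(−1.413) = 0.2433; e^(−k₂τ) = e^(−3.545) = 0.02888.
C_P = 0.382×0.828/(0.958−0.382) × (0.2433−0.02888) = 0.5491×0.2144 = 0.1178 kmol/m³.
C_A = C_{A0}e^(−k₁τ) = 0.2015 kmol/m³, so C_Q = C_{A0}−C_A−C_P = 0.5088 kmol/m³; C_P/C_Q = 0.231.

0.231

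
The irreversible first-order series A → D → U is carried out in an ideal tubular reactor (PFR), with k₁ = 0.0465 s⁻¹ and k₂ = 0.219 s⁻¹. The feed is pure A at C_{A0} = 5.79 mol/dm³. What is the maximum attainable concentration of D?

0.810 mol/dm³

Evaluating C_D at τ_opt = ln(k₂/k₁)/(k₂−k₁) gives C_{D,max}/C_{A0} = (k₁/k₂)^[k₂/(k₂−k₁)].
= (0.0465/0.219)^(0.219/(0.219−0.0465)) = (0.2123)^(1.270) = 0.1398.
C_{D,max} = 0.1398×5.79 = 0.810 mol/dm³.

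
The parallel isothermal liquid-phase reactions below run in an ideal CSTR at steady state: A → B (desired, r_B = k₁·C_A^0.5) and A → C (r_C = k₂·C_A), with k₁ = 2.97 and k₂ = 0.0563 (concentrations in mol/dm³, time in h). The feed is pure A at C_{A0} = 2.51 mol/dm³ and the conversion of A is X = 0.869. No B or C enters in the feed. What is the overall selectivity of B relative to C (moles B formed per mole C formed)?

Exit C_A = C_{A0}(1−X) = 2.51×0.131 = 0.3288 mol/dm³.
Rates in a CSTR are evaluated at the outlet concentration: r_B = 2.97×0.3288^0.5 = 1.703, r_C = 0.0563×0.3288 = 0.01851.
Overall selectivity = C_B/C_C = r_Bτ/(r_Cτ) = r_B/r_C = 92.0.

92.0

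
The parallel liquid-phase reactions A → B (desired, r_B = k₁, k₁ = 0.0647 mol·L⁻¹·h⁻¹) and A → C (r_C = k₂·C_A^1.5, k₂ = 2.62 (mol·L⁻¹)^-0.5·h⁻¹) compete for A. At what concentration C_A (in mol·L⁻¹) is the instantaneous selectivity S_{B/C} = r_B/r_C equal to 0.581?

0.122 mol·L⁻¹

S_{B/C} = (k₁/k₂)·C_A^-1.5 ⇒ C_A = (S·k₂/k₁)^(1/(-1.5)).
= (0.581×2.62/0.0647)^(-0.6667) = (23.53)^(-0.6667) = 0.122 mol·L⁻¹.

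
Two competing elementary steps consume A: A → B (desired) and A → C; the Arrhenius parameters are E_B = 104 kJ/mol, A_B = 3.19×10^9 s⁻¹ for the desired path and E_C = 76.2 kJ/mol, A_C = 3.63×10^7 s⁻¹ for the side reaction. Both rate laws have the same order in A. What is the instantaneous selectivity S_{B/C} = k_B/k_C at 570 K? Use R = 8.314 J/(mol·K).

k_B/k_C = (A_B/A_C)·exp[−(E_B−E_C)/(RT)] = (A_B/A_C)·exp[(E_C−E_B)/(RT)].
(E_C−E_B)/(RT) = (76.2−104)×10³/(8.314×570) = -27800/4739 = -5.866.
k_B/k_C = (3.19×10^9/3.63×10^7)·exp(-5.866) = 87.88 × 0.002834 = 0.249.
Since E_B > E_C, raising the temperature improves selectivity toward B.

0.249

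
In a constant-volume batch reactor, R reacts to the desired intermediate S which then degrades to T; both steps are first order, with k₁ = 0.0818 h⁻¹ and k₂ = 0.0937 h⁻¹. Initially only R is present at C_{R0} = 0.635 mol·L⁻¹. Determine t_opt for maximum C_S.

11.4 h

Setting dC_S/dt = 0 gives t_opt = ln(k₂/k₁)/(k₂−k₁).
= ln(0.0937/0.0818)/(0.0937−0.0818) = ln(1.145)/0.01190 = 0.1358/0.01190 = 11.4 h.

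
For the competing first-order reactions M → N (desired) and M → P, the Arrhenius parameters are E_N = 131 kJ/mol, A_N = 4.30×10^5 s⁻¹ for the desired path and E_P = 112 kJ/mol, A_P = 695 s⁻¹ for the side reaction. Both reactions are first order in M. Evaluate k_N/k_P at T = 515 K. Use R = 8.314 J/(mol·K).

7.32

Since both paths have the same order in M, the concentration cancels and S_{N/P} = k_N/k_P = (A_N/A_P)·exp[(E_P−E_N)/(RT)].
(E_P−E_N)/(RT) = (112−131)×10³/(8.314×515) = -19000/4282 = -4.437.
k_N/k_P = (4.30×10^5/695)·exp(-4.437) = 618.7 × 0.01183 = 7.32.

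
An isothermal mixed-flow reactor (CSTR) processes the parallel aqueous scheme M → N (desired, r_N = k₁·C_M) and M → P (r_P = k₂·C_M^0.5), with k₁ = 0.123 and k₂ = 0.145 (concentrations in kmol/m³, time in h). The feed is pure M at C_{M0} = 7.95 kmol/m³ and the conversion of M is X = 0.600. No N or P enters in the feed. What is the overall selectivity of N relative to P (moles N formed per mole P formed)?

1.51

Exit C_M = C_{M0}(1−X) = 7.95×0.400 = 3.180 kmol/m³.
A CSTR operates uniformly at the exit composition, giving r_N = 0.3911 and r_P = 0.2586 (each k·C_M^n at C_M = 3.180).
Overall selectivity = C_N/C_P = r_Nτ/(r_Pτ) = r_N/r_P = 1.51.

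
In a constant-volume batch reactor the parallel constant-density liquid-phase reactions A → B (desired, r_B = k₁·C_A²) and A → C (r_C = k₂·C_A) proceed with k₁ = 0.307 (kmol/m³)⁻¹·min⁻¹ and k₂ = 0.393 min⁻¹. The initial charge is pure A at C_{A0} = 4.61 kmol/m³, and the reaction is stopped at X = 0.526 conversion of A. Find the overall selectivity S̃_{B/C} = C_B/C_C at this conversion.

C_A = C_{A0}(1−X) = 2.185 kmol/m³.
Along a PFR/batch, dC_C/dC_A = −r_C/(r_B+r_C) = −k₂/(k₂+k₁·C_A).
Integrating from C_{A0} to C_A: C_C = (0.393/0.307)·ln[(0.393+0.307·4.61)/(0.393+0.307·2.19)] = 1.280·ln(1.808/1.064) = 0.6791 kmol/m³.
Then C_B = (C_{A0}−C_A) − C_C = 2.425 − 0.6791 = 1.746 kmol/m³.
S̃_{B/C} = C_B/C_C = 1.746/0.6791 = 2.57.

2.57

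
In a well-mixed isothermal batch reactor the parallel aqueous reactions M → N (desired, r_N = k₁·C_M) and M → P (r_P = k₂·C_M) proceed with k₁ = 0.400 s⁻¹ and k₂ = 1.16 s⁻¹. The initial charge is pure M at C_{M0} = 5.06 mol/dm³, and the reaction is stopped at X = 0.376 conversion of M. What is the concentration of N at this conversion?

C_M = C_{M0}(1−X) = 3.157 mol/dm³.
Both paths are first order in M, so the instantaneous fraction to N is constant: dC_N/d(−C_M) = k₁/(k₁+k₂) = 0.2564.
C_N = 0.2564·(C_{M0}−C_M) = 0.2564×1.903 = 0.488 mol/dm³.

0.488 mol/dm³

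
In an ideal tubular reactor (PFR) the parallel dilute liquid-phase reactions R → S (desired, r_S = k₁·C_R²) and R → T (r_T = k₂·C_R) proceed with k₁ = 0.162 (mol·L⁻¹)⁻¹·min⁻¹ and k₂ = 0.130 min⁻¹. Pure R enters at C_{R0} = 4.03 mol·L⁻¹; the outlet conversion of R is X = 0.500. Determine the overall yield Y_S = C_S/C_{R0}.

0.393

C_R = C_{R0}(1−X) = 2.015 mol·L⁻¹.
Along a PFR/batch, dC_T/dC_R = −r_T/(r_S+r_T) = −k₂/(k₂+k₁·C_R).
Integrating from C_{R0} to C_R: C_T = (0.130/0.162)·ln[(0.130+0.162·4.03)/(0.130+0.162·2.02)] = 0.8025·ln(0.7829/0.4564) = 0.4329 mol·L⁻¹.
Then C_S = (C_{R0}−C_R) − C_T = 2.015 − 0.4329 = 1.582 mol·L⁻¹.
Y_S = C_S/C_{R0} = 1.582/4.03 = 0.393.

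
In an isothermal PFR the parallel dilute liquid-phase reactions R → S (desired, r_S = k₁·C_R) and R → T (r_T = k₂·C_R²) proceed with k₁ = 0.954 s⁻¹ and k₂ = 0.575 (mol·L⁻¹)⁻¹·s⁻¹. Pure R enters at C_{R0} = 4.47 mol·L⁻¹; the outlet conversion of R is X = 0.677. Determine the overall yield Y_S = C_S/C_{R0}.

0.253

C_R = C_{R0}(1−X) = 1.444 mol·L⁻¹.
Along a PFR/batch, dC_S/dC_R = −r_S/(r_S+r_T) = −k₁/(k₁+k₂·C_R).
Integrating from C_{R0} to C_R: C_S = (0.954/0.575)·ln[(0.954+0.575·4.47)/(0.954+0.575·1.44)] = 1.659·ln(3.524/1.784) = 1.129 mol·L⁻¹.
Y_S = C_S/C_{R0} = 1.129/4.47 = 0.253.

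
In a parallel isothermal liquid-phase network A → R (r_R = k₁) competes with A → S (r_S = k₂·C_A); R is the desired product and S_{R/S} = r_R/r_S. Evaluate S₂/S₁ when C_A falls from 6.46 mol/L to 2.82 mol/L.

2.29

S_{R/S} = (k₁/k₂)·C_A⁻¹, so S₂/S₁ = (C_{A,2}/C_{A,1})⁻¹.
= 6.46/2.82 = 2.29.
Selectivity toward R rises as C_A falls — low-concentration operation is favoured.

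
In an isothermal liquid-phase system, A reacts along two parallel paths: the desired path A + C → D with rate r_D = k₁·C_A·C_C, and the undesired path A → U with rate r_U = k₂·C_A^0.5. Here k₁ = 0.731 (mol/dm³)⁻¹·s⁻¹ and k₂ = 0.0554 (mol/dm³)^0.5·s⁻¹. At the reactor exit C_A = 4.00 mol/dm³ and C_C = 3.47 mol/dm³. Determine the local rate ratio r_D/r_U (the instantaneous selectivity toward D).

91.6

S_{D/U} = r_D/r_U = (k₁·C_A·C_C)/(k₂·C_A^0.5) = (k₁/k₂)·C_A^0.5·C_C.
= (0.731×4.000×3.470) / (0.0554×4.000^0.5) = 10.15/0.1108 = 91.6.
Since the desired path is higher order in A, keeping C_A high (PFR or concentrated feed) favours D.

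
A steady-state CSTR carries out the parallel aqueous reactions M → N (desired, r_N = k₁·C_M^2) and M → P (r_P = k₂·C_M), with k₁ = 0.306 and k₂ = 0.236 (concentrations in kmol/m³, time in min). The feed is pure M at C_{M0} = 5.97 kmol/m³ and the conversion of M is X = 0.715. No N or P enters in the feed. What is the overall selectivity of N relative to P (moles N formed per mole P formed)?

2.21

Exit C_M = C_{M0}(1−X) = 5.97×0.285 = 1.701 kmol/m³.
In a CSTR the entire volume is at exit conditions, so r_N = 0.306×1.701^2 = 0.8858 and r_P = 0.236×1.701 = 0.4015.
Overall selectivity = C_N/C_P = r_Nτ/(r_Pτ) = r_N/r_P = 2.21.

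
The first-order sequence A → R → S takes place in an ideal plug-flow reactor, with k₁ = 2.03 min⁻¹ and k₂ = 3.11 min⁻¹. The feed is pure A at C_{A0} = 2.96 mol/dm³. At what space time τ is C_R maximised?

The intermediate peaks when r₁ = r₂, i.e. k₁e^(−k₁τ) = k₂e^(−k₂τ), giving τ_opt = ln(k₂/k₁)/(k₂−k₁).
= ln(3.11/2.03)/(3.11−2.03) = ln(1.532)/1.080 = 0.4266/1.080 = 0.395 min.

0.395 min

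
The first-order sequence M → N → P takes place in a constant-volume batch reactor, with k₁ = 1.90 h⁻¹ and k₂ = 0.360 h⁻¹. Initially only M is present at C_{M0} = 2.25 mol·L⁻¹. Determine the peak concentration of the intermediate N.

For a first-order series the maximum intermediate yield is C_{N,max}/C_{M0} = (k₁/k₂)^[k₂/(k₂−k₁)].
= (1.90/0.360)^(0.360/(0.360−1.90)) = (5.278)^(-0.2338) = 0.6778.
C_{N,max} = 0.6778×2.25 = 1.53 mol·L⁻¹.

1.53 mol·L⁻¹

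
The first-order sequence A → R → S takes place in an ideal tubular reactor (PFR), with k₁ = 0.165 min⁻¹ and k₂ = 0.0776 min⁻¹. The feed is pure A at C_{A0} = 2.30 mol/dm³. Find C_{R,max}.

1.18 mol/dm³

For a first-order series the maximum intermediate yield is C_{R,max}/C_{A0} = (k₁/k₂)^[k₂/(k₂−k₁)].
= (0.165/0.0776)^(0.0776/(0.0776−0.165)) = (2.126)^(-0.8879) = 0.5118.
C_{R,max} = 0.5118×2.30 = 1.18 mol/dm³.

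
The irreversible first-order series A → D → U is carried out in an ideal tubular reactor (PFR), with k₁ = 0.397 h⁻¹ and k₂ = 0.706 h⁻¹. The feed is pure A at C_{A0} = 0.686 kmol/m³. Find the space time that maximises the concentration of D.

1.86 h

For first-order series the maximum of C_D occurs at τ_opt = ln(k₂/k₁)/(k₂−k₁).
= ln(0.706/0.397)/(0.706−0.397) = ln(1.778)/0.3090 = 0.5757/0.3090 = 1.86 h.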